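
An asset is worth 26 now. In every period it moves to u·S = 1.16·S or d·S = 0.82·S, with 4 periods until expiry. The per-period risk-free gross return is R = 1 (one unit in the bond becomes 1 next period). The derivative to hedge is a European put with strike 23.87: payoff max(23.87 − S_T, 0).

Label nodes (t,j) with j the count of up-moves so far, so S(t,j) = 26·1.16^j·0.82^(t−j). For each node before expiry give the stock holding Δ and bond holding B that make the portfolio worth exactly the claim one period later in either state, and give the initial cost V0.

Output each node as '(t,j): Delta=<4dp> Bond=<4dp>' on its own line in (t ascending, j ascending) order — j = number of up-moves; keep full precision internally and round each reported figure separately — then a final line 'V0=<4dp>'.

The replicating-portfolio and risk-neutral prices coincide; use p* = (1−0.82)/(1.16−0.82) = 0.5294 for the latter.
At expiry t=4: V(4,0)=12.1148, V(4,1)=7.2407, V(4,2)=0.3457, V(4,3)=0.0000, V(4,4)=0.0000
  t=3,j=0: stock 14.3356 → up 16.6293 (V=7.2407), down 11.7552 (V=12.1148). Price 9.5344; hedge Δ=-1.0000, bond B=23.8700.
  t=3,j=1: stock 20.2796 → up 23.5243 (V=0.3457), down 16.6293 (V=7.2407). Price 3.5904; hedge Δ=-1.0000, bond B=23.8700.
  t=3,j=2: stock 28.6882 → up 33.2783 (V=0.0000), down 23.5243 (V=0.3457). Price 0.1627; hedge Δ=-0.0354, bond B=1.1794.
  t=3,j=3: stock 40.5833 → up 47.0766 (V=0.0000), down 33.2783 (V=0.0000). Price 0.0000; hedge Δ=0.0000, bond B=0.0000.
  t=2,j=0: stock 17.4824 → up 20.2796 (V=3.5904), down 14.3356 (V=9.5344). Price 6.3876; hedge Δ=-1.0000, bond B=23.8700.
  t=2,j=1: stock 24.7312 → up 28.6882 (V=0.1627), down 20.2796 (V=3.5904). Price 1.7757; hedge Δ=-0.4076, bond B=11.8573.
  t=2,j=2: stock 34.9856 → up 40.5833 (V=0.0000), down 28.6882 (V=0.1627). Price 0.0766; hedge Δ=-0.0137, bond B=0.5550.
  t=1,j=0: stock 21.3200 → up 24.7312 (V=1.7757), down 17.4824 (V=6.3876). Price 3.9460; hedge Δ=-0.6362, bond B=17.5103.
  t=1,j=1: stock 30.1600 → up 34.9856 (V=0.0766), down 24.7312 (V=1.7757). Price 0.8762; hedge Δ=-0.1657, bond B=5.8737.
  t=0,j=0: stock 26.0000 → up 30.1600 (V=0.8762), down 21.3200 (V=3.9460). Price 2.3208; hedge Δ=-0.3473, bond B=11.3498.
Root portfolio cost Δ·26+B reproduces V0=2.3208.

(0,0): Delta=-0.3473 Bond=11.3498
(1,0): Delta=-0.6362 Bond=17.5103
(1,1): Delta=-0.1657 Bond=5.8737
(2,0): Delta=-1.0000 Bond=23.8700
(2,1): Delta=-0.4076 Bond=11.8573
(2,2): Delta=-0.0137 Bond=0.5550
(3,0): Delta=-1.0000 Bond=23.8700
(3,1): Delta=-1.0000 Bond=23.8700
(3,2): Delta=-0.0354 Bond=1.1794
(3,3): Delta=0.0000 Bond=0.0000
V0=2.3208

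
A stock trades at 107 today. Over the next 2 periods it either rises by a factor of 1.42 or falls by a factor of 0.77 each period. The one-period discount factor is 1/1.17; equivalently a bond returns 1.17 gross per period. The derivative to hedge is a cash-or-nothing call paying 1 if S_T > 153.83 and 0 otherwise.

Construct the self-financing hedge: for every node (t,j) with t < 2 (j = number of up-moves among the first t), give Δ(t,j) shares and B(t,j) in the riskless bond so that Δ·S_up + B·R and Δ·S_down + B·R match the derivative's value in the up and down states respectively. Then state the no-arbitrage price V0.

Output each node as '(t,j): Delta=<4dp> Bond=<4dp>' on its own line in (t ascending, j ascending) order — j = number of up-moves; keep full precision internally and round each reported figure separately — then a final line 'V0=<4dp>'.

Under the risk-neutral measure, an up-move has probability p* = (R−d)/(u−d) = 0.6154 and values discount at R = 1.17.
Terminal values V(2,·): V(2,0)=0.0000, V(2,1)=0.0000, V(2,2)=1.0000
  t=1,j=0: stock 82.3900 → up 116.9938 (V=0.0000), down 63.4403 (V=0.0000). Price 0.0000; hedge Δ=0.0000, bond B=0.0000.
  t=1,j=1: stock 151.9400 → up 215.7548 (V=1.0000), down 116.9938 (V=0.0000). Price 0.5260; hedge Δ=0.0101, bond B=-1.0125.
  t=0,j=0: stock 107.0000 → up 151.9400 (V=0.5260), down 82.3900 (V=0.0000). Price 0.2766; hedge Δ=0.0076, bond B=-0.5325.
Each (Δ,B) replicates both successor values, so the strategy is self-financing and V0 is arbitrage-free.

(0,0): Delta=0.0076 Bond=-0.5325
(1,0): Delta=0.0000 Bond=0.0000
(1,1): Delta=0.0101 Bond=-1.0125
V0=0.2766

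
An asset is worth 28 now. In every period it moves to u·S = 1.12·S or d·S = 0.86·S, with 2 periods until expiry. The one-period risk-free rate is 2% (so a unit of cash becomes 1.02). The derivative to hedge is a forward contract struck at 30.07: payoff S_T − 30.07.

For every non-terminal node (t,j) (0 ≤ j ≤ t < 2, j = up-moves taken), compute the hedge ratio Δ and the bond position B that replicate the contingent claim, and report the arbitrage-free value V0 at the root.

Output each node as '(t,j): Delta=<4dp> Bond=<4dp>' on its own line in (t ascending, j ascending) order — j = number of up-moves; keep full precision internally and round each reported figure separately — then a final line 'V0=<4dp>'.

Risk-neutral probability p* = (R−d)/(u−d) = (1.02−0.86)/(1.12−0.86) = 0.6154.
Payoff layer (t=2): V(2,0)=-9.3612, V(2,1)=-3.1004, V(2,2)=5.0532
Node (1,0) S=24.0800: V=(p*·-3.1004+(1−p*)·-9.3612)/1.02=-5.4004; Δ=(-3.1004−-9.3612)/(26.9696−20.7088)=1.0000; B=V−Δ·S=-29.4804
Node (1,1) S=31.3600: V=(p*·5.0532+(1−p*)·-3.1004)/1.02=1.8796; Δ=(5.0532−-3.1004)/(35.1232−26.9696)=1.0000; B=V−Δ·S=-29.4804
Node (0,0) S=28.0000: V=(p*·1.8796+(1−p*)·-5.4004)/1.02=-0.9023; Δ=(1.8796−-5.4004)/(31.3600−24.0800)=1.0000; B=V−Δ·S=-28.9023
Root portfolio cost Δ·28+B reproduces V0=-0.9023.

(0,0): Delta=1.0000 Bond=-28.9023
(1,0): Delta=1.0000 Bond=-29.4804
(1,1): Delta=1.0000 Bond=-29.4804
V0=-0.9023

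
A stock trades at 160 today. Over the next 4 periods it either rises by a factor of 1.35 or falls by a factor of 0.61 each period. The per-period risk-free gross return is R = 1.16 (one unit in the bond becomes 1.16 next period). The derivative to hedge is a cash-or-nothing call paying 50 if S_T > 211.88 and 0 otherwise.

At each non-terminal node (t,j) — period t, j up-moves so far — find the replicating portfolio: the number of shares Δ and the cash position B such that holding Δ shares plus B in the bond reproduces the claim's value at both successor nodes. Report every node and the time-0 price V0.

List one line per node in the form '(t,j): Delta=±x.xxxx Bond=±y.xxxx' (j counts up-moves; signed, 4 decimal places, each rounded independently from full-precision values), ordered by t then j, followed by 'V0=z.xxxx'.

Since d<R<u, set p* = (R−d)/(u−d) = 0.7432; price each node as the discounted p*-expectation of its children.
At expiry t=4: V(4,0)=0.0000, V(4,1)=0.0000, V(4,2)=0.0000, V(4,3)=50.0000, V(4,4)=50.0000
(3,0): S=36.3170. Δ = (V_up−V_dn)/(S_up−S_dn) = (0.0000−0.0000)/(49.0279−22.1533) = 0.0000. V = [p*·0.0000 + (1−p*)·0.0000]/1.16 = 0.0000. B = V − Δ·S = 0.0000.
(3,1): S=80.3736. Δ = (V_up−V_dn)/(S_up−S_dn) = (0.0000−0.0000)/(108.5044−49.0279) = 0.0000. V = [p*·0.0000 + (1−p*)·0.0000]/1.16 = 0.0000. B = V − Δ·S = 0.0000.
(3,2): S=177.8760. Δ = (V_up−V_dn)/(S_up−S_dn) = (50.0000−0.0000)/(240.1326−108.5044) = 0.3799. V = [p*·50.0000 + (1−p*)·0.0000]/1.16 = 32.0363. B = V − Δ·S = -35.5312.
(3,3): S=393.6600. Δ = (V_up−V_dn)/(S_up−S_dn) = (50.0000−50.0000)/(531.4410−240.1326) = 0.0000. V = [p*·50.0000 + (1−p*)·50.0000]/1.16 = 43.1034. B = V − Δ·S = 43.1034.
(2,0): S=59.5360. Δ = (V_up−V_dn)/(S_up−S_dn) = (0.0000−0.0000)/(80.3736−36.3170) = 0.0000. V = [p*·0.0000 + (1−p*)·0.0000]/1.16 = 0.0000. B = V − Δ·S = 0.0000.
(2,1): S=131.7600. Δ = (V_up−V_dn)/(S_up−S_dn) = (32.0363−0.0000)/(177.8760−80.3736) = 0.3286. V = [p*·32.0363 + (1−p*)·0.0000]/1.16 = 20.5266. B = V − Δ·S = -22.7658.
(2,2): S=291.6000. Δ = (V_up−V_dn)/(S_up−S_dn) = (43.1034−32.0363)/(393.6600−177.8760) = 0.0513. V = [p*·43.1034 + (1−p*)·32.0363]/1.16 = 34.7085. B = V − Δ·S = 19.7530.
(1,0): S=97.6000. Δ = (V_up−V_dn)/(S_up−S_dn) = (20.5266−0.0000)/(131.7600−59.5360) = 0.2842. V = [p*·20.5266 + (1−p*)·0.0000]/1.16 = 13.1519. B = V − Δ·S = -14.5867.
(1,1): S=216.0000. Δ = (V_up−V_dn)/(S_up−S_dn) = (34.7085−20.5266)/(291.6000−131.7600) = 0.0887. V = [p*·34.7085 + (1−p*)·20.5266]/1.16 = 26.7821. B = V − Δ·S = 7.6172.
(0,0): S=160.0000. Δ = (V_up−V_dn)/(S_up−S_dn) = (26.7821−13.1519)/(216.0000−97.6000) = 0.1151. V = [p*·26.7821 + (1−p*)·13.1519]/1.16 = 20.0711. B = V − Δ·S = 1.6519.
Check: Δ(0,0)·S0 + B(0,0) = 20.0711 = V0.

(0,0): Delta=0.1151 Bond=1.6519
(1,0): Delta=0.2842 Bond=-14.5867
(1,1): Delta=0.0887 Bond=7.6172
(2,0): Delta=0.0000 Bond=0.0000
(2,1): Delta=0.3286 Bond=-22.7658
(2,2): Delta=0.0513 Bond=19.7530
(3,0): Delta=0.0000 Bond=0.0000
(3,1): Delta=0.0000 Bond=0.0000
(3,2): Delta=0.3799 Bond=-35.5312
(3,3): Delta=0.0000 Bond=43.1034
V0=20.0711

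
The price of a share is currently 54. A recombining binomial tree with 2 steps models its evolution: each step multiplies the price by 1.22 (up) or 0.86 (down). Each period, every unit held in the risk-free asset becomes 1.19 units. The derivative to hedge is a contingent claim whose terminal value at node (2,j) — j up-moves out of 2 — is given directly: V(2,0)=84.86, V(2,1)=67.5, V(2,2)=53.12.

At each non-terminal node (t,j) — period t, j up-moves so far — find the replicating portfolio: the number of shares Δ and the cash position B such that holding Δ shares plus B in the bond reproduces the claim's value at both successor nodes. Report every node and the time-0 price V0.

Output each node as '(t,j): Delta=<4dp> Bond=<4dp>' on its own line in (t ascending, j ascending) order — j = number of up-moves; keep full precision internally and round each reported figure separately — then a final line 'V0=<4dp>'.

(0,0): Delta=-0.6323 Bond=73.3650
(1,0): Delta=-1.0384 Bond=106.1606
(1,1): Delta=-0.6063 Bond=85.5901
V0=39.2185

The replicating-portfolio and risk-neutral prices coincide; use p* = (1.19−0.86)/(1.22−0.86) = 0.9167 for the latter.
Payoff layer (t=2): V(2,0)=84.8600, V(2,1)=67.5000, V(2,2)=53.1200
Node (1,0) S=46.4400: V=(p*·67.5000+(1−p*)·84.8600)/1.19=57.9384; Δ=(67.5000−84.8600)/(56.6568−39.9384)=-1.0384; B=V−Δ·S=106.1606
Node (1,1) S=65.8800: V=(p*·53.1200+(1−p*)·67.5000)/1.19=45.6457; Δ=(53.1200−67.5000)/(80.3736−56.6568)=-0.6063; B=V−Δ·S=85.5901
Node (0,0) S=54.0000: V=(p*·45.6457+(1−p*)·57.9384)/1.19=39.2185; Δ=(45.6457−57.9384)/(65.8800−46.4400)=-0.6323; B=V−Δ·S=73.3650
Check: Δ(0,0)·S0 + B(0,0) = 39.2185 = V0.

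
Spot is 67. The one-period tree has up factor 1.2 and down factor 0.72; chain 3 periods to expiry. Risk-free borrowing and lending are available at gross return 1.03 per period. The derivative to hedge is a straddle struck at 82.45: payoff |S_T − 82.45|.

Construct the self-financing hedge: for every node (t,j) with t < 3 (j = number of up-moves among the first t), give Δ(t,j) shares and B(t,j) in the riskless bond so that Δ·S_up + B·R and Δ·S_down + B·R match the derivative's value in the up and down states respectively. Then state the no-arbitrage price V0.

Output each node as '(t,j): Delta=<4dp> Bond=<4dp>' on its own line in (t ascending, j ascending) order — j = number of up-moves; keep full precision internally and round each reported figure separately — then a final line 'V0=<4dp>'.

No-arbitrage ⇒ martingale measure with p* = (R−d)/(u−d) = 0.6458.
At expiry t=3: V(3,0)=57.4424, V(3,1)=40.7706, V(3,2)=12.9844, V(3,3)=33.3260
  t=2,j=0: stock 34.7328 → up 41.6794 (V=40.7706), down 25.0076 (V=57.4424). Price 45.3157; hedge Δ=-1.0000, bond B=80.0485.
  t=2,j=1: stock 57.8880 → up 69.4656 (V=12.9844), down 41.6794 (V=40.7706). Price 22.1605; hedge Δ=-1.0000, bond B=80.0485.
  t=2,j=2: stock 96.4800 → up 115.7760 (V=33.3260), down 69.4656 (V=12.9844). Price 25.3609; hedge Δ=0.4392, bond B=-17.0175.
  t=1,j=0: stock 48.2400 → up 57.8880 (V=22.1605), down 34.7328 (V=45.3157). Price 29.4770; hedge Δ=-1.0000, bond B=77.7170.
  t=1,j=1: stock 80.4000 → up 96.4800 (V=25.3609), down 57.8880 (V=22.1605). Price 23.5218; hedge Δ=0.0829, bond B=16.8544.
  t=0,j=0: stock 67.0000 → up 80.4000 (V=23.5218), down 48.2400 (V=29.4770). Price 24.8844; hedge Δ=-0.1852, bond B=37.2912.
Root portfolio cost Δ·67+B reproduces V0=24.8844.

(0,0): Delta=-0.1852 Bond=37.2912
(1,0): Delta=-1.0000 Bond=77.7170
(1,1): Delta=0.0829 Bond=16.8544
(2,0): Delta=-1.0000 Bond=80.0485
(2,1): Delta=-1.0000 Bond=80.0485
(2,2): Delta=0.4392 Bond=-17.0175
V0=24.8844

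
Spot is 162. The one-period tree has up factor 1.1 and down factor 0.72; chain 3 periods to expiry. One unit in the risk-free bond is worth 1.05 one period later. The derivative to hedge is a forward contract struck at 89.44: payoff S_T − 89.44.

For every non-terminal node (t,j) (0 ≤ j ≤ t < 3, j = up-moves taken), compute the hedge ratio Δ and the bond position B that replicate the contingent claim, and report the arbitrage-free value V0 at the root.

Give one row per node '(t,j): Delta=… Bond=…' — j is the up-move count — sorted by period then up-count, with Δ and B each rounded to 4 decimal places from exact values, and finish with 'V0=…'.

Under the risk-neutral measure, an up-move has probability p* = (R−d)/(u−d) = 0.8684 and values discount at R = 1.05.
At expiry t=3: V(3,0)=-28.9738, V(3,1)=2.9389, V(3,2)=51.6944, V(3,3)=126.1820
  t=2,j=0: stock 83.9808 → up 92.3789 (V=2.9389), down 60.4662 (V=-28.9738). Price -1.2002; hedge Δ=1.0000, bond B=-85.1810.
  t=2,j=1: stock 128.3040 → up 141.1344 (V=51.6944), down 92.3789 (V=2.9389). Price 43.1230; hedge Δ=1.0000, bond B=-85.1810.
  t=2,j=2: stock 196.0200 → up 215.6220 (V=126.1820), down 141.1344 (V=51.6944). Price 110.8390; hedge Δ=1.0000, bond B=-85.1810.
  t=1,j=0: stock 116.6400 → up 128.3040 (V=43.1230), down 83.9808 (V=-1.2002). Price 35.5153; hedge Δ=1.0000, bond B=-81.1247.
  t=1,j=1: stock 178.2000 → up 196.0200 (V=110.8390), down 128.3040 (V=43.1230). Price 97.0753; hedge Δ=1.0000, bond B=-81.1247.
  t=0,j=0: stock 162.0000 → up 178.2000 (V=97.0753), down 116.6400 (V=35.5153). Price 84.7384; hedge Δ=1.0000, bond B=-77.2616.
Each (Δ,B) replicates both successor values, so the strategy is self-financing and V0 is arbitrage-free.

(0,0): Delta=1.0000 Bond=-77.2616
(1,0): Delta=1.0000 Bond=-81.1247
(1,1): Delta=1.0000 Bond=-81.1247
(2,0): Delta=1.0000 Bond=-85.1810
(2,1): Delta=1.0000 Bond=-85.1810
(2,2): Delta=1.0000 Bond=-85.1810
V0=84.7384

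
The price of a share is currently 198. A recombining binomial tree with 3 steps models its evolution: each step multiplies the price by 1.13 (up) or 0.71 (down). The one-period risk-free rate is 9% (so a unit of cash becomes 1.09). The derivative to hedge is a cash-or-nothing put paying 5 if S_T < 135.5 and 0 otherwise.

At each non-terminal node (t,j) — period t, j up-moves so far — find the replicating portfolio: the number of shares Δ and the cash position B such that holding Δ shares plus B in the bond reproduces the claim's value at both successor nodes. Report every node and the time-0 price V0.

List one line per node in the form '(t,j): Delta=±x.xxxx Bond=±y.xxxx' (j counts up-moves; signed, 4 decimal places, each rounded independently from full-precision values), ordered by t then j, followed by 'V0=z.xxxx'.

Since d<R<u, set p* = (R−d)/(u−d) = 0.9048; price each node as the discounted p*-expectation of its children.
Terminal payoffs: V(3,0)=5.0000, V(3,1)=5.0000, V(3,2)=0.0000, V(3,3)=0.0000
(2,0): S=99.8118. Δ = (V_up−V_dn)/(S_up−S_dn) = (5.0000−5.0000)/(112.7873−70.8664) = 0.0000. V = [p*·5.0000 + (1−p*)·5.0000]/1.09 = 4.5872. B = V − Δ·S = 4.5872.
(2,1): S=158.8554. Δ = (V_up−V_dn)/(S_up−S_dn) = (0.0000−5.0000)/(179.5066−112.7873) = -0.0749. V = [p*·0.0000 + (1−p*)·5.0000]/1.09 = 0.4369. B = V − Δ·S = 12.3416.
(2,2): S=252.8262. Δ = (V_up−V_dn)/(S_up−S_dn) = (0.0000−0.0000)/(285.6936−179.5066) = 0.0000. V = [p*·0.0000 + (1−p*)·0.0000]/1.09 = 0.0000. B = V − Δ·S = 0.0000.
(1,0): S=140.5800. Δ = (V_up−V_dn)/(S_up−S_dn) = (0.4369−4.5872)/(158.8554−99.8118) = -0.0703. V = [p*·0.4369 + (1−p*)·4.5872]/1.09 = 0.7634. B = V − Δ·S = 10.6451.
(1,1): S=223.7400. Δ = (V_up−V_dn)/(S_up−S_dn) = (0.0000−0.4369)/(252.8262−158.8554) = -0.0046. V = [p*·0.0000 + (1−p*)·0.4369]/1.09 = 0.0382. B = V − Δ·S = 1.0783.
(0,0): S=198.0000. Δ = (V_up−V_dn)/(S_up−S_dn) = (0.0382−0.7634)/(223.7400−140.5800) = -0.0087. V = [p*·0.0382 + (1−p*)·0.7634]/1.09 = 0.0984. B = V − Δ·S = 1.8252.
The time-0 hedge costs 0.0984, which is the no-arbitrage price.

(0,0): Delta=-0.0087 Bond=1.8252
(1,0): Delta=-0.0703 Bond=10.6451
(1,1): Delta=-0.0046 Bond=1.0783
(2,0): Delta=0.0000 Bond=4.5872
(2,1): Delta=-0.0749 Bond=12.3416
(2,2): Delta=0.0000 Bond=0.0000
V0=0.0984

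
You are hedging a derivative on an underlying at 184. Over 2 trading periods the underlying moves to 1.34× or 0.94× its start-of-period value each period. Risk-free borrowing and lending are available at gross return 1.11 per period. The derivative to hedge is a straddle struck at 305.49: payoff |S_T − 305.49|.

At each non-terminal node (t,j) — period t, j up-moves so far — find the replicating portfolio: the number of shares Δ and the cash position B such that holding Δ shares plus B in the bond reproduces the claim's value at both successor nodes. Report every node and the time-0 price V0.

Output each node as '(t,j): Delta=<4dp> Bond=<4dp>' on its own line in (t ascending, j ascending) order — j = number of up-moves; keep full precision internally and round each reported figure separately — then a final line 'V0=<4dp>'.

(0,0): Delta=-0.7409 Bond=207.5736
(1,0): Delta=-1.0000 Bond=275.2162
(1,1): Delta=-0.4950 Bond=169.7821
V0=71.2433

Risk-neutral probability p* = (R−d)/(u−d) = (1.11−0.94)/(1.34−0.94) = 0.4250.
Payoff layer (t=2): V(2,0)=142.9076, V(2,1)=73.7236, V(2,2)=24.9004
Node (1,0) S=172.9600: V=(p*·73.7236+(1−p*)·142.9076)/1.11=102.2562; Δ=(73.7236−142.9076)/(231.7664−162.5824)=-1.0000; B=V−Δ·S=275.2162
Node (1,1) S=246.5600: V=(p*·24.9004+(1−p*)·73.7236)/1.11=47.7241; Δ=(24.9004−73.7236)/(330.3904−231.7664)=-0.4950; B=V−Δ·S=169.7821
Node (0,0) S=184.0000: V=(p*·47.7241+(1−p*)·102.2562)/1.11=71.2433; Δ=(47.7241−102.2562)/(246.5600−172.9600)=-0.7409; B=V−Δ·S=207.5736
Each (Δ,B) replicates both successor values, so the strategy is self-financing and V0 is arbitrage-free.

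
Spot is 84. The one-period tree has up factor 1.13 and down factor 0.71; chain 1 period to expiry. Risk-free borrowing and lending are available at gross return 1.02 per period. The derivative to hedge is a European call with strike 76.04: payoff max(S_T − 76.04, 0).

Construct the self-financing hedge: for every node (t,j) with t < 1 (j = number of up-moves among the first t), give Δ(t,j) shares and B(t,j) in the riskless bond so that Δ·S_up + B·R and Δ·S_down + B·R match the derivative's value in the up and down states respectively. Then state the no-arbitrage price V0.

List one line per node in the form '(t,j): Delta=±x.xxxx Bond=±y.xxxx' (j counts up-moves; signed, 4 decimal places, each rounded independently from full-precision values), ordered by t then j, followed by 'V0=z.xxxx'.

(0,0): Delta=0.5351 Bond=-31.2904
V0=13.6620

Under the risk-neutral measure, an up-move has probability p* = (R−d)/(u−d) = 0.7381 and values discount at R = 1.02.
Terminal payoffs: V(1,0)=0.0000, V(1,1)=18.8800
Node (0,0) S=84.0000: V=(p*·18.8800+(1−p*)·0.0000)/1.02=13.6620; Δ=(18.8800−0.0000)/(94.9200−59.6400)=0.5351; B=V−Δ·S=-31.2904
Root portfolio cost Δ·84+B reproduces V0=13.6620.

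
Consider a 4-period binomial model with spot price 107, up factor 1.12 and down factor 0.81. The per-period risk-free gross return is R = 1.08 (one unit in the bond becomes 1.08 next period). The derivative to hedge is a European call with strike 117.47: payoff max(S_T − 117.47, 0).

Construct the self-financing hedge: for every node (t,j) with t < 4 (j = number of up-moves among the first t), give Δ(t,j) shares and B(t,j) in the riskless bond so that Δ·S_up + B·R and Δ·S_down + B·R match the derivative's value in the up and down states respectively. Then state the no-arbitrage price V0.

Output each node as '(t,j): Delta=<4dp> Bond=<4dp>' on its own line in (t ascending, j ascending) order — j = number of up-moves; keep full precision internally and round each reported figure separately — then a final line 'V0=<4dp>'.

(0,0): Delta=0.7671 Bond=-59.4700
(1,0): Delta=0.1040 Bond=-6.7582
(1,1): Delta=0.8381 Bond=-72.7416
(2,0): Delta=0.0000 Bond=0.0000
(2,1): Delta=0.1151 Bond=-8.3802
(2,2): Delta=0.9156 Bond=-88.9581
(3,0): Delta=0.0000 Bond=0.0000
(3,1): Delta=0.0000 Bond=0.0000
(3,2): Delta=0.1274 Bond=-10.3914
(3,3): Delta=1.0000 Bond=-108.7685
V0=22.6045

Risk-neutral probability p* = (R−d)/(u−d) = (1.08−0.81)/(1.12−0.81) = 0.8710.
At expiry t=4: V(4,0)=0.0000, V(4,1)=0.0000, V(4,2)=0.0000, V(4,3)=4.2951, V(4,4)=50.8966
Node (3,0) S=56.8642: V=(p*·0.0000+(1−p*)·0.0000)/1.08=0.0000; Δ=(0.0000−0.0000)/(63.6879−46.0600)=0.0000; B=V−Δ·S=0.0000
Node (3,1) S=78.6270: V=(p*·0.0000+(1−p*)·0.0000)/1.08=0.0000; Δ=(0.0000−0.0000)/(88.0623−63.6879)=0.0000; B=V−Δ·S=0.0000
Node (3,2) S=108.7188: V=(p*·4.2951+(1−p*)·0.0000)/1.08=3.4638; Δ=(4.2951−0.0000)/(121.7651−88.0623)=0.1274; B=V−Δ·S=-10.3914
Node (3,3) S=150.3273: V=(p*·50.8966+(1−p*)·4.2951)/1.08=41.5588; Δ=(50.8966−4.2951)/(168.3666−121.7651)=1.0000; B=V−Δ·S=-108.7685
Node (2,0) S=70.2027: V=(p*·0.0000+(1−p*)·0.0000)/1.08=0.0000; Δ=(0.0000−0.0000)/(78.6270−56.8642)=0.0000; B=V−Δ·S=0.0000
Node (2,1) S=97.0704: V=(p*·3.4638+(1−p*)·0.0000)/1.08=2.7934; Δ=(3.4638−0.0000)/(108.7188−78.6270)=0.1151; B=V−Δ·S=-8.3802
Node (2,2) S=134.2208: V=(p*·41.5588+(1−p*)·3.4638)/1.08=33.9290; Δ=(41.5588−3.4638)/(150.3273−108.7188)=0.9156; B=V−Δ·S=-88.9581
Node (1,0) S=86.6700: V=(p*·2.7934+(1−p*)·0.0000)/1.08=2.2527; Δ=(2.7934−0.0000)/(97.0704−70.2027)=0.1040; B=V−Δ·S=-6.7582
Node (1,1) S=119.8400: V=(p*·33.9290+(1−p*)·2.7934)/1.08=27.6958; Δ=(33.9290−2.7934)/(134.2208−97.0704)=0.8381; B=V−Δ·S=-72.7416
Node (0,0) S=107.0000: V=(p*·27.6958+(1−p*)·2.2527)/1.08=22.6045; Δ=(27.6958−2.2527)/(119.8400−86.6700)=0.7671; B=V−Δ·S=-59.4700
The time-0 hedge costs 22.6045, which is the no-arbitrage price.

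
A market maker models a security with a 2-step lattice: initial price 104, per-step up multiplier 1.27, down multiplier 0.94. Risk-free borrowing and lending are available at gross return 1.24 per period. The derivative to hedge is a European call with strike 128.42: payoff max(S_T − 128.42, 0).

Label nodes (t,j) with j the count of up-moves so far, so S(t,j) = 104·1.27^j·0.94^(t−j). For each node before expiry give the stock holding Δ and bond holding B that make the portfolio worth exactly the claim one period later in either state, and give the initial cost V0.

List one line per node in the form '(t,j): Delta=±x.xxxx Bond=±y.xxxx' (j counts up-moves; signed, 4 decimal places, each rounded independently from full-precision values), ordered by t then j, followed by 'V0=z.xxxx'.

Since d<R<u, set p* = (R−d)/(u−d) = 0.9091; price each node as the discounted p*-expectation of its children.
At expiry t=2: V(2,0)=0.0000, V(2,1)=0.0000, V(2,2)=39.3216
  t=1,j=0: stock 97.7600 → up 124.1552 (V=0.0000), down 91.8944 (V=0.0000). Price 0.0000; hedge Δ=0.0000, bond B=0.0000.
  t=1,j=1: stock 132.0800 → up 167.7416 (V=39.3216), down 124.1552 (V=0.0000). Price 28.8282; hedge Δ=0.9022, bond B=-90.3282.
  t=0,j=0: stock 104.0000 → up 132.0800 (V=28.8282), down 97.7600 (V=0.0000). Price 21.1350; hedge Δ=0.8400, bond B=-66.2230.
Check: Δ(0,0)·S0 + B(0,0) = 21.1350 = V0.

(0,0): Delta=0.8400 Bond=-66.2230
(1,0): Delta=0.0000 Bond=0.0000
(1,1): Delta=0.9022 Bond=-90.3282
V0=21.1350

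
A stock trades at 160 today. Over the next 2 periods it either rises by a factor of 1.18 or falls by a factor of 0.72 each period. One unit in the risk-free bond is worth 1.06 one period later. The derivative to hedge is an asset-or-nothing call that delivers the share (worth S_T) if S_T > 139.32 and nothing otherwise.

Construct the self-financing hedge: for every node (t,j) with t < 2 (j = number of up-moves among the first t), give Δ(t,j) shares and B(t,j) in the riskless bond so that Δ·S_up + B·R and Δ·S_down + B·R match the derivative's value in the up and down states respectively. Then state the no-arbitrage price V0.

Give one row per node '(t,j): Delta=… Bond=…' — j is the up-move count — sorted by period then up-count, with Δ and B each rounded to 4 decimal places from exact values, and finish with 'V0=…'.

Under the risk-neutral measure, an up-move has probability p* = (R−d)/(u−d) = 0.7391 and values discount at R = 1.06.
Payoff layer (t=2): V(2,0)=0.0000, V(2,1)=0.0000, V(2,2)=222.7840
(1,0): S=115.2000. Δ = (V_up−V_dn)/(S_up−S_dn) = (0.0000−0.0000)/(135.9360−82.9440) = 0.0000. V = [p*·0.0000 + (1−p*)·0.0000]/1.06 = 0.0000. B = V − Δ·S = 0.0000.
(1,1): S=188.8000. Δ = (V_up−V_dn)/(S_up−S_dn) = (222.7840−0.0000)/(222.7840−135.9360) = 2.5652. V = [p*·222.7840 + (1−p*)·0.0000]/1.06 = 155.3457. B = V − Δ·S = -328.9674.
(0,0): S=160.0000. Δ = (V_up−V_dn)/(S_up−S_dn) = (155.3457−0.0000)/(188.8000−115.2000) = 2.1107. V = [p*·155.3457 + (1−p*)·0.0000]/1.06 = 108.3214. B = V − Δ·S = -229.3866.
Check: Δ(0,0)·S0 + B(0,0) = 108.3214 = V0.

(0,0): Delta=2.1107 Bond=-229.3866
(1,0): Delta=0.0000 Bond=0.0000
(1,1): Delta=2.5652 Bond=-328.9674
V0=108.3214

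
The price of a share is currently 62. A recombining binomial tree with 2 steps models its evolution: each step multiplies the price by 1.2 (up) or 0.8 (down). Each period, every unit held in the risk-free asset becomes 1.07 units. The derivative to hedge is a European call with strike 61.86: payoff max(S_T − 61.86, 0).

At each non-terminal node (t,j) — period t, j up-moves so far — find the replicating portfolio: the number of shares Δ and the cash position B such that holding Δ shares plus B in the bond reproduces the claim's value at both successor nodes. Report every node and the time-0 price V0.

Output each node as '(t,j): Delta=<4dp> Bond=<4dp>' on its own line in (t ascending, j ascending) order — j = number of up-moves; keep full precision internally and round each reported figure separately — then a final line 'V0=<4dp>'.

(0,0): Delta=0.6975 Bond=-32.3321
(1,0): Delta=0.0000 Bond=0.0000
(1,1): Delta=0.9214 Bond=-51.2523
V0=10.9121

No-arbitrage ⇒ martingale measure with p* = (R−d)/(u−d) = 0.6750.
Terminal values V(2,·): V(2,0)=0.0000, V(2,1)=0.0000, V(2,2)=27.4200
  t=1,j=0: stock 49.6000 → up 59.5200 (V=0.0000), down 39.6800 (V=0.0000). Price 0.0000; hedge Δ=0.0000, bond B=0.0000.
  t=1,j=1: stock 74.4000 → up 89.2800 (V=27.4200), down 59.5200 (V=0.0000). Price 17.2977; hedge Δ=0.9214, bond B=-51.2523.
  t=0,j=0: stock 62.0000 → up 74.4000 (V=17.2977), down 49.6000 (V=0.0000). Price 10.9121; hedge Δ=0.6975, bond B=-32.3321.
The time-0 hedge costs 10.9121, which is the no-arbitrage price.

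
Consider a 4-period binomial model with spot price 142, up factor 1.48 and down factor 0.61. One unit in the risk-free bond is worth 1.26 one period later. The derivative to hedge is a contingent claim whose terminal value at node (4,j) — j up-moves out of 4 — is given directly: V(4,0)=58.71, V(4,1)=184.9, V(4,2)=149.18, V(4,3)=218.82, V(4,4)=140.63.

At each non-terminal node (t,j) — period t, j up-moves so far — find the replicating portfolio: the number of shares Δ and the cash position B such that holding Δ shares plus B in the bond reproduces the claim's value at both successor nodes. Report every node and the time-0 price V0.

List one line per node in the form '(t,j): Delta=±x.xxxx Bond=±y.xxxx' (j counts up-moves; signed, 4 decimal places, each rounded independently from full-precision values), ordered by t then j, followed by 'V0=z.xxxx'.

(0,0): Delta=-0.0251 Bond=73.8851
(1,0): Delta=0.2795 Bond=66.7084
(1,1): Delta=-0.0676 Bond=102.0261
(2,0): Delta=0.0902 Bond=94.0589
(2,1): Delta=0.3060 Bond=80.6659
(2,2): Delta=-0.1197 Bond=144.7608
(3,0): Delta=4.5002 Bond=-23.6254
(3,1): Delta=-0.5250 Bond=166.6231
(3,2): Delta=0.4219 Bond=79.6444
(3,3): Delta=-0.1952 Bond=217.1769
V0=70.3237

Under the risk-neutral measure, an up-move has probability p* = (R−d)/(u−d) = 0.7471 and values discount at R = 1.26.
Terminal payoffs: V(4,0)=58.7100, V(4,1)=184.9000, V(4,2)=149.1800, V(4,3)=218.8200, V(4,4)=140.6300
Node (3,0) S=32.2313: V=(p*·184.9000+(1−p*)·58.7100)/1.26=121.4205; Δ=(184.9000−58.7100)/(47.7023−19.6611)=4.5002; B=V−Δ·S=-23.6254
Node (3,1) S=78.2005: V=(p*·149.1800+(1−p*)·184.9000)/1.26=125.5656; Δ=(149.1800−184.9000)/(115.7368−47.7023)=-0.5250; B=V−Δ·S=166.6231
Node (3,2) S=189.7324: V=(p*·218.8200+(1−p*)·149.1800)/1.26=159.6904; Δ=(218.8200−149.1800)/(280.8040−115.7368)=0.4219; B=V−Δ·S=79.6444
Node (3,3) S=460.3345: V=(p*·140.6300+(1−p*)·218.8200)/1.26=127.3033; Δ=(140.6300−218.8200)/(681.2950−280.8040)=-0.1952; B=V−Δ·S=217.1769
Node (2,0) S=52.8382: V=(p*·125.5656+(1−p*)·121.4205)/1.26=98.8233; Δ=(125.5656−121.4205)/(78.2005−32.2313)=0.0902; B=V−Δ·S=94.0589
Node (2,1) S=128.1976: V=(p*·159.6904+(1−p*)·125.5656)/1.26=119.8898; Δ=(159.6904−125.5656)/(189.7324−78.2005)=0.3060; B=V−Δ·S=80.6659
Node (2,2) S=311.0368: V=(p*·127.3033+(1−p*)·159.6904)/1.26=107.5342; Δ=(127.3033−159.6904)/(460.3345−189.7324)=-0.1197; B=V−Δ·S=144.7608
Node (1,0) S=86.6200: V=(p*·119.8898+(1−p*)·98.8233)/1.26=90.9227; Δ=(119.8898−98.8233)/(128.1976−52.8382)=0.2795; B=V−Δ·S=66.7084
Node (1,1) S=210.1600: V=(p*·107.5342+(1−p*)·119.8898)/1.26=87.8243; Δ=(107.5342−119.8898)/(311.0368−128.1976)=-0.0676; B=V−Δ·S=102.0261
Node (0,0) S=142.0000: V=(p*·87.8243+(1−p*)·90.9227)/1.26=70.3237; Δ=(87.8243−90.9227)/(210.1600−86.6200)=-0.0251; B=V−Δ·S=73.8851
Root portfolio cost Δ·142+B reproduces V0=70.3237.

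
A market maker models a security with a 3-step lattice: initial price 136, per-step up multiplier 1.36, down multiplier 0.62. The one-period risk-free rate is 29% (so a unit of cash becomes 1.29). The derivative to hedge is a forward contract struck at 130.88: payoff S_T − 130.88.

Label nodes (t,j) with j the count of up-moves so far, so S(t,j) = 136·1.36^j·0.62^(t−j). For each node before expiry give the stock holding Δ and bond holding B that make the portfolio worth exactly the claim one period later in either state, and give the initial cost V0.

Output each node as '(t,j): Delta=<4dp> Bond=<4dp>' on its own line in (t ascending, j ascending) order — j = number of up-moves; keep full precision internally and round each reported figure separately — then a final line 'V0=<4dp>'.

(0,0): Delta=1.0000 Bond=-60.9683
(1,0): Delta=1.0000 Bond=-78.6491
(1,1): Delta=1.0000 Bond=-78.6491
(2,0): Delta=1.0000 Bond=-101.4574
(2,1): Delta=1.0000 Bond=-101.4574
(2,2): Delta=1.0000 Bond=-101.4574
V0=75.0317

The replicating-portfolio and risk-neutral prices coincide; use p* = (1.29−0.62)/(1.36−0.62) = 0.9054 for the latter.
Terminal payoffs: V(3,0)=-98.4674, V(3,1)=-59.7814, V(3,2)=25.0783, V(3,3)=211.2220
  t=2,j=0: stock 52.2784 → up 71.0986 (V=-59.7814), down 32.4126 (V=-98.4674). Price -49.1790; hedge Δ=1.0000, bond B=-101.4574.
  t=2,j=1: stock 114.6752 → up 155.9583 (V=25.0783), down 71.0986 (V=-59.7814). Price 13.2178; hedge Δ=1.0000, bond B=-101.4574.
  t=2,j=2: stock 251.5456 → up 342.1020 (V=211.2220), down 155.9583 (V=25.0783). Price 150.0882; hedge Δ=1.0000, bond B=-101.4574.
  t=1,j=0: stock 84.3200 → up 114.6752 (V=13.2178), down 52.2784 (V=-49.1790). Price 5.6709; hedge Δ=1.0000, bond B=-78.6491.
  t=1,j=1: stock 184.9600 → up 251.5456 (V=150.0882), down 114.6752 (V=13.2178). Price 106.3109; hedge Δ=1.0000, bond B=-78.6491.
  t=0,j=0: stock 136.0000 → up 184.9600 (V=106.3109), down 84.3200 (V=5.6709). Price 75.0317; hedge Δ=1.0000, bond B=-60.9683.
The time-0 hedge costs 75.0317, which is the no-arbitrage price.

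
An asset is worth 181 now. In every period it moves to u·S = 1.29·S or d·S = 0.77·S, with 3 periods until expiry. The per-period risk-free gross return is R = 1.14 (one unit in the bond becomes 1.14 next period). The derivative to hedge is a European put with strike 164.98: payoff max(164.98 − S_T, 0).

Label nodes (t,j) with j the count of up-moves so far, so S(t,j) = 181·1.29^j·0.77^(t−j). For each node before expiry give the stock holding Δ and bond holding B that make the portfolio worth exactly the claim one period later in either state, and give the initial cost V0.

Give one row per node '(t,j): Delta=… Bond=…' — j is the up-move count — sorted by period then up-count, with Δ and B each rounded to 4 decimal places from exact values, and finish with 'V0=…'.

(0,0): Delta=-0.1270 Bond=27.5113
(1,0): Delta=-0.4234 Bond=72.6720
(1,1): Delta=-0.0553 Bond=14.6160
(2,0): Delta=-1.0000 Bond=144.7193
(2,1): Delta=-0.2839 Bond=57.7623
(2,2): Delta=0.0000 Bond=0.0000
V0=4.5165

Under the risk-neutral measure, an up-move has probability p* = (R−d)/(u−d) = 0.7115 and values discount at R = 1.14.
Terminal payoffs: V(3,0)=82.3475, V(3,1)=26.5438, V(3,2)=0.0000, V(3,3)=0.0000
Node (2,0) S=107.3149: V=(p*·26.5438+(1−p*)·82.3475)/1.14=37.4044; Δ=(26.5438−82.3475)/(138.4362−82.6325)=-1.0000; B=V−Δ·S=144.7193
Node (2,1) S=179.7873: V=(p*·0.0000+(1−p*)·26.5438)/1.14=6.7165; Δ=(0.0000−26.5438)/(231.9256−138.4362)=-0.2839; B=V−Δ·S=57.7623
Node (2,2) S=301.2021: V=(p*·0.0000+(1−p*)·0.0000)/1.14=0.0000; Δ=(0.0000−0.0000)/(388.5507−231.9256)=0.0000; B=V−Δ·S=0.0000
Node (1,0) S=139.3700: V=(p*·6.7165+(1−p*)·37.4044)/1.14=13.6569; Δ=(6.7165−37.4044)/(179.7873−107.3149)=-0.4234; B=V−Δ·S=72.6720
Node (1,1) S=233.4900: V=(p*·0.0000+(1−p*)·6.7165)/1.14=1.6995; Δ=(0.0000−6.7165)/(301.2021−179.7873)=-0.0553; B=V−Δ·S=14.6160
Node (0,0) S=181.0000: V=(p*·1.6995+(1−p*)·13.6569)/1.14=4.5165; Δ=(1.6995−13.6569)/(233.4900−139.3700)=-0.1270; B=V−Δ·S=27.5113
Check: Δ(0,0)·S0 + B(0,0) = 4.5165 = V0.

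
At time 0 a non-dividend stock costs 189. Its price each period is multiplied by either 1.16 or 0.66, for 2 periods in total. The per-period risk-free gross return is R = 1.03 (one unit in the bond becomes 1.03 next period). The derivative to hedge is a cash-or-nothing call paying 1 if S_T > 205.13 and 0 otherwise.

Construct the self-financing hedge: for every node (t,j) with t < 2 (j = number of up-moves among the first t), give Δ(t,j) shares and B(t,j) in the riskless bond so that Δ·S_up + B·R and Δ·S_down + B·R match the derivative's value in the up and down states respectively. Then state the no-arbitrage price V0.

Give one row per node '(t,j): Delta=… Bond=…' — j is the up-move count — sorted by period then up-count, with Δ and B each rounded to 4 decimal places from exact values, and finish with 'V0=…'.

(0,0): Delta=0.0076 Bond=-0.9207
(1,0): Delta=0.0000 Bond=0.0000
(1,1): Delta=0.0091 Bond=-1.2816
V0=0.5162

Under the risk-neutral measure, an up-move has probability p* = (R−d)/(u−d) = 0.7400 and values discount at R = 1.03.
Payoff layer (t=2): V(2,0)=0.0000, V(2,1)=0.0000, V(2,2)=1.0000
(1,0): S=124.7400. Δ = (V_up−V_dn)/(S_up−S_dn) = (0.0000−0.0000)/(144.6984−82.3284) = 0.0000. V = [p*·0.0000 + (1−p*)·0.0000]/1.03 = 0.0000. B = V − Δ·S = 0.0000.
(1,1): S=219.2400. Δ = (V_up−V_dn)/(S_up−S_dn) = (1.0000−0.0000)/(254.3184−144.6984) = 0.0091. V = [p*·1.0000 + (1−p*)·0.0000]/1.03 = 0.7184. B = V − Δ·S = -1.2816.
(0,0): S=189.0000. Δ = (V_up−V_dn)/(S_up−S_dn) = (0.7184−0.0000)/(219.2400−124.7400) = 0.0076. V = [p*·0.7184 + (1−p*)·0.0000]/1.03 = 0.5162. B = V − Δ·S = -0.9207.
Root portfolio cost Δ·189+B reproduces V0=0.5162.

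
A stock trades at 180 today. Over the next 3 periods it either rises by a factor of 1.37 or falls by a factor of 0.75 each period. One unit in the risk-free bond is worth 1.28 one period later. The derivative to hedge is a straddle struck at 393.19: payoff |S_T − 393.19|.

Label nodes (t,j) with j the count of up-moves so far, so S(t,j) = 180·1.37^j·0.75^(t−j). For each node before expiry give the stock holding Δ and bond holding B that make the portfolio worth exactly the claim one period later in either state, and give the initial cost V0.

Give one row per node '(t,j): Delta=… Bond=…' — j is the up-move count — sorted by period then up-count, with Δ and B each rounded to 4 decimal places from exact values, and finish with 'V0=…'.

(0,0): Delta=-0.4433 Bond=128.7683
(1,0): Delta=-1.0000 Bond=239.9841
(1,1): Delta=-0.3915 Bond=152.0602
(2,0): Delta=-1.0000 Bond=307.1797
(2,1): Delta=-1.0000 Bond=307.1797
(2,2): Delta=-0.3349 Bond=175.5261
V0=48.9826

The replicating-portfolio and risk-neutral prices coincide; use p* = (1.28−0.75)/(1.37−0.75) = 0.8548 for the latter.
Payoff layer (t=3): V(3,0)=317.2525, V(3,1)=254.4775, V(3,2)=139.8085, V(3,3)=69.6535
(2,0): S=101.2500. Δ = (V_up−V_dn)/(S_up−S_dn) = (254.4775−317.2525)/(138.7125−75.9375) = -1.0000. V = [p*·254.4775 + (1−p*)·317.2525]/1.28 = 205.9297. B = V − Δ·S = 307.1797.
(2,1): S=184.9500. Δ = (V_up−V_dn)/(S_up−S_dn) = (139.8085−254.4775)/(253.3815−138.7125) = -1.0000. V = [p*·139.8085 + (1−p*)·254.4775]/1.28 = 122.2297. B = V − Δ·S = 307.1797.
(2,2): S=337.8420. Δ = (V_up−V_dn)/(S_up−S_dn) = (69.6535−139.8085)/(462.8435−253.3815) = -0.3349. V = [p*·69.6535 + (1−p*)·139.8085]/1.28 = 62.3729. B = V − Δ·S = 175.5261.
(1,0): S=135.0000. Δ = (V_up−V_dn)/(S_up−S_dn) = (122.2297−205.9297)/(184.9500−101.2500) = -1.0000. V = [p*·122.2297 + (1−p*)·205.9297]/1.28 = 104.9841. B = V − Δ·S = 239.9841.
(1,1): S=246.6000. Δ = (V_up−V_dn)/(S_up−S_dn) = (62.3729−122.2297)/(337.8420−184.9500) = -0.3915. V = [p*·62.3729 + (1−p*)·122.2297]/1.28 = 55.5170. B = V − Δ·S = 152.0602.
(0,0): S=180.0000. Δ = (V_up−V_dn)/(S_up−S_dn) = (55.5170−104.9841)/(246.6000−135.0000) = -0.4433. V = [p*·55.5170 + (1−p*)·104.9841]/1.28 = 48.9826. B = V − Δ·S = 128.7683.
Self-financing check: at every node Δ·S+B equals the discounted successor values.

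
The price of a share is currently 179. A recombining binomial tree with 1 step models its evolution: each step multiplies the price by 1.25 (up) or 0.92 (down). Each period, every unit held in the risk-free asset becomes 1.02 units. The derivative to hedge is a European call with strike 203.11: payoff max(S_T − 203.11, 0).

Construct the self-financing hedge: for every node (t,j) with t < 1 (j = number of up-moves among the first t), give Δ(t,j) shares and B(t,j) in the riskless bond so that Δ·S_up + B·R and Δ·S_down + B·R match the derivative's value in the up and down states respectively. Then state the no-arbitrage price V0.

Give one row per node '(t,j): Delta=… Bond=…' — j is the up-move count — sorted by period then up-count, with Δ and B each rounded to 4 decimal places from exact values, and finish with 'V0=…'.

(0,0): Delta=0.3494 Bond=-56.4135
V0=6.1319

No-arbitrage ⇒ martingale measure with p* = (R−d)/(u−d) = 0.3030.
Terminal payoffs: V(1,0)=0.0000, V(1,1)=20.6400
  t=0,j=0: stock 179.0000 → up 223.7500 (V=20.6400), down 164.6800 (V=0.0000). Price 6.1319; hedge Δ=0.3494, bond B=-56.4135.
The time-0 hedge costs 6.1319, which is the no-arbitrage price.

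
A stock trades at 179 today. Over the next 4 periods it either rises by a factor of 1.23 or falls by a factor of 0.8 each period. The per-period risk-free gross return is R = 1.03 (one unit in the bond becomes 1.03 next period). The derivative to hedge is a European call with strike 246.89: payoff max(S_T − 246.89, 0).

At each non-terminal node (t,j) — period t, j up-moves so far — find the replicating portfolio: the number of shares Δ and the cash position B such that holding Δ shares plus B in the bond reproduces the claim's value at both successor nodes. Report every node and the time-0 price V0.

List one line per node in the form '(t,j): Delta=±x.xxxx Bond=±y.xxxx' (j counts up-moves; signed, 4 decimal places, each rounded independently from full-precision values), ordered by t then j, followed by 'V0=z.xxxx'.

The replicating-portfolio and risk-neutral prices coincide; use p* = (1.03−0.8)/(1.23−0.8) = 0.5349 for the latter.
Payoff layer (t=4): V(4,0)=0.0000, V(4,1)=0.0000, V(4,2)=0.0000, V(4,3)=19.5862, V(4,4)=162.8171
  t=3,j=0: stock 91.6480 → up 112.7270 (V=0.0000), down 73.3184 (V=0.0000). Price 0.0000; hedge Δ=0.0000, bond B=0.0000.
  t=3,j=1: stock 140.9088 → up 173.3178 (V=0.0000), down 112.7270 (V=0.0000). Price 0.0000; hedge Δ=0.0000, bond B=0.0000.
  t=3,j=2: stock 216.6473 → up 266.4762 (V=19.5862), down 173.3178 (V=0.0000). Price 10.1712; hedge Δ=0.2102, bond B=-35.3780.
  t=3,j=3: stock 333.0952 → up 409.7071 (V=162.8171), down 266.4762 (V=19.5862). Price 93.3962; hedge Δ=1.0000, bond B=-239.6990.
  t=2,j=0: stock 114.5600 → up 140.9088 (V=0.0000), down 91.6480 (V=0.0000). Price 0.0000; hedge Δ=0.0000, bond B=0.0000.
  t=2,j=1: stock 176.1360 → up 216.6473 (V=10.1712), down 140.9088 (V=0.0000). Price 5.2819; hedge Δ=0.1343, bond B=-18.3720.
  t=2,j=2: stock 270.8091 → up 333.0952 (V=93.3962), down 216.6473 (V=10.1712). Price 53.0940; hedge Δ=0.7147, bond B=-140.4524.
  t=1,j=0: stock 143.2000 → up 176.1360 (V=5.2819), down 114.5600 (V=0.0000). Price 2.7429; hedge Δ=0.0858, bond B=-9.5406.
  t=1,j=1: stock 220.1700 → up 270.8091 (V=53.0940), down 176.1360 (V=5.2819). Price 29.9571; hedge Δ=0.5050, bond B=-81.2338.
  t=0,j=0: stock 179.0000 → up 220.1700 (V=29.9571), down 143.2000 (V=2.7429). Price 16.7955; hedge Δ=0.3536, bond B=-46.4933.
The time-0 hedge costs 16.7955, which is the no-arbitrage price.

(0,0): Delta=0.3536 Bond=-46.4933
(1,0): Delta=0.0858 Bond=-9.5406
(1,1): Delta=0.5050 Bond=-81.2338
(2,0): Delta=0.0000 Bond=0.0000
(2,1): Delta=0.1343 Bond=-18.3720
(2,2): Delta=0.7147 Bond=-140.4524
(3,0): Delta=0.0000 Bond=0.0000
(3,1): Delta=0.0000 Bond=0.0000
(3,2): Delta=0.2102 Bond=-35.3780
(3,3): Delta=1.0000 Bond=-239.6990
V0=16.7955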